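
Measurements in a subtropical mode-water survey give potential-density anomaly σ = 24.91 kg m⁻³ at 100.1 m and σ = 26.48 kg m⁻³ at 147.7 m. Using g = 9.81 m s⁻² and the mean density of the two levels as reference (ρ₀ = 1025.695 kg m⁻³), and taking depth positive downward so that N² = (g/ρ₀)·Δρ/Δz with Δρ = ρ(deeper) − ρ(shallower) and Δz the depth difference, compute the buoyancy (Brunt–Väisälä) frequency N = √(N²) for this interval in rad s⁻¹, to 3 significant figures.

0.0178 rad s⁻¹

Δρ = 1026.48 − 1024.91 = 1.57 kg m⁻³ over Δz = 147.7 − 100.1 = 47.6 m.
N² = (9.81/1025.695) × (1.57/47.6) = 3.1546 × 10⁻⁴ s⁻².
N = √(3.1546 × 10⁻⁴) = 0.017761 rad s⁻¹ ≈ 0.0178 rad s⁻¹.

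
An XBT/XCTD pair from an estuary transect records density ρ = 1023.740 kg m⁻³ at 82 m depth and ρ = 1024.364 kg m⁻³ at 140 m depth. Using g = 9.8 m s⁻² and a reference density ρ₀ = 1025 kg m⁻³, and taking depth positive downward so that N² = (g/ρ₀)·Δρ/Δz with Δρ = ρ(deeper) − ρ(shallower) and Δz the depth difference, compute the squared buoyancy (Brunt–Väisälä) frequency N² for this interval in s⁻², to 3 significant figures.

Δρ = 1024.364 − 1023.740 = 0.624 kg m⁻³ over Δz = 140 − 82 = 58 m.
N² = (9.8/1025) × (0.624/58) = 1.0286 × 10⁻⁴ s⁻² ≈ 1.03 × 10⁻⁴ s⁻².

1.03 × 10⁻⁴ s⁻²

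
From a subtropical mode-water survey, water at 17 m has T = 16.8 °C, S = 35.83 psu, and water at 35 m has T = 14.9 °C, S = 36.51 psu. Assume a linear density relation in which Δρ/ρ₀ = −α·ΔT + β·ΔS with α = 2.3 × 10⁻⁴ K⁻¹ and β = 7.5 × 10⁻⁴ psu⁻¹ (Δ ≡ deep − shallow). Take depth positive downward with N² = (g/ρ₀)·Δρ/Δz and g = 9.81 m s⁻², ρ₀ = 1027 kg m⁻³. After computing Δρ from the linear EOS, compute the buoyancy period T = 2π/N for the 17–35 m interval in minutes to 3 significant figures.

4.61 min

ΔT = -1.9 K, ΔS = +0.68 psu (deep − shallow).
Δρ/ρ₀ = −αΔT + βΔS = 4.37 × 10⁻⁴ + 5.10 × 10⁻⁴ = 9.47 × 10⁻⁴, so Δρ ≈ 0.9726 kg m⁻³.
N² = (g/ρ₀)·Δρ/Δz = g·(Δρ/ρ₀)/Δz = 9.81 × 9.47 × 10⁻⁴ / 18 = 5.1612 × 10⁻⁴ s⁻².
N = √(5.1612 × 10⁻⁴) = 0.022718 rad s⁻¹ → T = 2π/N = 276.57 s = 4.6095 min ≈ 4.61 min.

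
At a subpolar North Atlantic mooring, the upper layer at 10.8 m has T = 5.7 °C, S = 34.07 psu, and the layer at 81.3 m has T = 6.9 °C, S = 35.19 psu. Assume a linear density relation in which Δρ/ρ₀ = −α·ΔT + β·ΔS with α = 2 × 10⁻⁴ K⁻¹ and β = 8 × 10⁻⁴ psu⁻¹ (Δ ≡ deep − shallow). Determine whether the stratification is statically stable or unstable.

ΔT = 6.9 − 5.7 = +1.2 K and ΔS = 35.19 − 34.07 = +1.12 psu (deep − shallow).
−αΔT = -2.40 × 10⁻⁴; βΔS = 8.96 × 10⁻⁴; sum Δρ/ρ₀ = 6.56 × 10⁻⁴.
Δρ/ρ₀ > 0, so Δρ > 0: deeper water is denser → statically stable.

stable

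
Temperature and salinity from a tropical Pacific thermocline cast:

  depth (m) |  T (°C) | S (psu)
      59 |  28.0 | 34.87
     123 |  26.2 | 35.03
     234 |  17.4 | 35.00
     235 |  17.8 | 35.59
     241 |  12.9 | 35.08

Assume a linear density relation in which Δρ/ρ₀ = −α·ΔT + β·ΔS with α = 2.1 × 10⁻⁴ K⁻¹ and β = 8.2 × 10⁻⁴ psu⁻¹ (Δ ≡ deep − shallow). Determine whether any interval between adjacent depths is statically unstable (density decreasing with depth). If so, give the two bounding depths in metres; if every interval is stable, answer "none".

none

Evaluate Δρ/ρ₀ = −αΔT + βΔS across each adjacent pair:
  59–123 m: −αΔT+βΔS = −(2.1 × 10⁻⁴)(-1.8)+(8.2 × 10⁻⁴)(+0.16) = 5.1 × 10⁻⁴ → stable
  123–234 m: −αΔT+βΔS = −(2.1 × 10⁻⁴)(-8.8)+(8.2 × 10⁻⁴)(-0.03) = 1.8 × 10⁻³ → stable
  234–235 m: −αΔT+βΔS = −(2.1 × 10⁻⁴)(+0.4)+(8.2 × 10⁻⁴)(+0.59) = 4.0 × 10⁻⁴ → stable
  235–241 m: −αΔT+βΔS = −(2.1 × 10⁻⁴)(-4.9)+(8.2 × 10⁻⁴)(-0.51) = 6.1 × 10⁻⁴ → stable
Every interval has Δρ > 0: the column is stably stratified throughout.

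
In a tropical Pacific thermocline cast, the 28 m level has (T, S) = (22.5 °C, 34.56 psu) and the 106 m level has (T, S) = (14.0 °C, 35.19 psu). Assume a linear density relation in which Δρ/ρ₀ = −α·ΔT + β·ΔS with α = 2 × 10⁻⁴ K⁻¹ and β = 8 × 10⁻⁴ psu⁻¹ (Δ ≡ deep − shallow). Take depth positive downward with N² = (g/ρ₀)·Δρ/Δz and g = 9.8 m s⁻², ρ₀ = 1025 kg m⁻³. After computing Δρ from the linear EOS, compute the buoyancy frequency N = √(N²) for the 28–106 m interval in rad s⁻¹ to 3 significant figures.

0.0166 rad s⁻¹

ΔT = -8.5 K, ΔS = +0.63 psu (deep − shallow).
Δρ/ρ₀ = −αΔT + βΔS = 1.70 × 10⁻³ + 5.04 × 10⁻⁴ = 2.204 × 10⁻³, so Δρ ≈ 2.259 kg m⁻³.
N² = (g/ρ₀)·Δρ/Δz = g·(Δρ/ρ₀)/Δz = 9.8 × 2.204 × 10⁻³ / 78 = 2.7691 × 10⁻⁴ s⁻².
N = √(2.7691 × 10⁻⁴) = 0.016641 rad s⁻¹ ≈ 0.0166 rad s⁻¹.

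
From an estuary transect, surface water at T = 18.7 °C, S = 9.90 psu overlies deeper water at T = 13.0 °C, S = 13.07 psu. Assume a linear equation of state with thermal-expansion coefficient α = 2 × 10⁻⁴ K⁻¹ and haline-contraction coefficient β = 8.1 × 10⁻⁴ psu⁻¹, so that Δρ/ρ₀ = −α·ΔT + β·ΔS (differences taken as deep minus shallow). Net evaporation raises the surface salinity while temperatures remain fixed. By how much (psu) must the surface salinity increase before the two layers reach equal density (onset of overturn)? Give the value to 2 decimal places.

Neutral buoyancy requires −α(T_deep − T_surf) + β(S_deep − S_surf′) = 0.
S_surf′ = S_deep − (α/β)·ΔT = 13.07 − (2 × 10⁻⁴/8.1 × 10⁻⁴)·(-5.7) = 14.4774 psu.
Increase required: 14.4774 − 9.90 = 4.5774 psu.

4.58 psu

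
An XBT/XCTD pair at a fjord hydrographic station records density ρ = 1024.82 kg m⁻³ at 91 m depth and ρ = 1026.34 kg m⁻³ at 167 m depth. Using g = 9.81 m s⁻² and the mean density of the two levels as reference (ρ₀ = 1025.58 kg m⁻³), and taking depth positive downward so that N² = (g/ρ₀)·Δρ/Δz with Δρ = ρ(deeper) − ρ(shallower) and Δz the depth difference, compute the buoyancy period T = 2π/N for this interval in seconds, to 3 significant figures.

Δρ = 1026.34 − 1024.82 = 1.52 kg m⁻³ over Δz = 167 − 91 = 76 m.
N² = (9.81/1025.58) × (1.52/76) = 1.9131 × 10⁻⁴ s⁻².
N = √(1.9131 × 10⁻⁴) = 0.013831 rad s⁻¹, so T = 2π/N = 454.28 s ≈ 454 s.

454 s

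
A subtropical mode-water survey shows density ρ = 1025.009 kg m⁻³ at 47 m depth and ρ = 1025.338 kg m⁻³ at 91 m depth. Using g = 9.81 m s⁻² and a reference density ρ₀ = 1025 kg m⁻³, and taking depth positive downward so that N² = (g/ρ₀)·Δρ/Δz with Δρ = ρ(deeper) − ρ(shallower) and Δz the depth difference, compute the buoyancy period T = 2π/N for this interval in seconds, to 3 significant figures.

743 s

Δρ = 1025.338 − 1025.009 = 0.329 kg m⁻³ over Δz = 91 − 47 = 44 m.
N² = (9.81/1025) × (0.329/44) = 7.1563 × 10⁻⁵ s⁻².
N = √(7.1563 × 10⁻⁵) = 8.4595 × 10⁻³ rad s⁻¹, so T = 2π/N = 742.74 s ≈ 743 s.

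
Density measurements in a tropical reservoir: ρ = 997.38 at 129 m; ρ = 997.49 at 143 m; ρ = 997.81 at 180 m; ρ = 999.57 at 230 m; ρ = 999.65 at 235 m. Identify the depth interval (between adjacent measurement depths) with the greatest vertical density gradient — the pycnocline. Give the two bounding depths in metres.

Compute the density gradient over each adjacent pair:
  129–143 m: Δρ/Δz = 0.11/14 = 7.9 × 10⁻³ kg m⁻⁴
  143–180 m: Δρ/Δz = 0.32/37 = 8.6 × 10⁻³ kg m⁻⁴
  180–230 m: Δρ/Δz = 1.76/50 = 0.035 kg m⁻⁴
  230–235 m: Δρ/Δz = 0.08/5 = 0.016 kg m⁻⁴
The largest gradient is in the 180–230 m interval — the pycnocline.

180–230 m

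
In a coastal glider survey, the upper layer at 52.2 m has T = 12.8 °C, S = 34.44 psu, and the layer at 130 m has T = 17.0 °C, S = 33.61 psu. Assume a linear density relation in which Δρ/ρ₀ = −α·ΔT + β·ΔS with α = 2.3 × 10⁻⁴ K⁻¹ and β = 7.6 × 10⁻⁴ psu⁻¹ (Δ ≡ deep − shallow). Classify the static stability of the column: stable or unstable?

ΔT = 17.0 − 12.8 = +4.2 K and ΔS = 33.61 − 34.44 = -0.83 psu (deep − shallow).
−αΔT = -9.66 × 10⁻⁴; βΔS = -6.308 × 10⁻⁴; sum Δρ/ρ₀ = -1.5968 × 10⁻³.
Δρ/ρ₀ < 0, so Δρ < 0: deeper water is lighter → statically unstable; the column would overturn.

unstable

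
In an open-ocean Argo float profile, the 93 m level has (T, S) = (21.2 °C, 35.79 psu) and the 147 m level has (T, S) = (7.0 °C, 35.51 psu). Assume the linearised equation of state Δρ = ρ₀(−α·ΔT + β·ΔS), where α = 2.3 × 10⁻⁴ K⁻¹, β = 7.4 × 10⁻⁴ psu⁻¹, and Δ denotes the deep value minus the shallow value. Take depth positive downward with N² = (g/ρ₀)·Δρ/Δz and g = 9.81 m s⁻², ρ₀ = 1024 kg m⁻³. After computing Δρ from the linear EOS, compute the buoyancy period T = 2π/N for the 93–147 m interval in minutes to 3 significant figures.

ΔT = -14.2 K, ΔS = -0.28 psu (deep − shallow).
Δρ/ρ₀ = −αΔT + βΔS = 3.266 × 10⁻³ − 2.072 × 10⁻⁴ = 3.0588 × 10⁻³, so Δρ ≈ 3.132 kg m⁻³.
N² = (g/ρ₀)·Δρ/Δz = g·(Δρ/ρ₀)/Δz = 9.81 × 3.0588 × 10⁻³ / 54 = 5.5568 × 10⁻⁴ s⁻².
N = √(5.5568 × 10⁻⁴) = 0.023573 rad s⁻¹ → T = 2π/N = 266.54 s = 4.4423 min ≈ 4.44 min.

4.44 min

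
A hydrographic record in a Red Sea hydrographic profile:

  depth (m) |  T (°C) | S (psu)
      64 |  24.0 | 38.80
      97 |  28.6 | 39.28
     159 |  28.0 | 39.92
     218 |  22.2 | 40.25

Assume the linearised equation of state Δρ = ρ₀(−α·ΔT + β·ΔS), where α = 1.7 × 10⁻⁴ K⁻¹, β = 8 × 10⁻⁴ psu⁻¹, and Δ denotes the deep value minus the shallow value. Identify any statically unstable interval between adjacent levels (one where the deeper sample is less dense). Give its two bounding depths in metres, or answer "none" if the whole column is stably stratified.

64–97 m

Evaluate Δρ/ρ₀ = −αΔT + βΔS across each adjacent pair:
  64–97 m: −αΔT+βΔS = −(1.7 × 10⁻⁴)(+4.6)+(8 × 10⁻⁴)(+0.48) = -4.0 × 10⁻⁴ → UNSTABLE
  97–159 m: −αΔT+βΔS = −(1.7 × 10⁻⁴)(-0.6)+(8 × 10⁻⁴)(+0.64) = 6.1 × 10⁻⁴ → stable
  159–218 m: −αΔT+βΔS = −(1.7 × 10⁻⁴)(-5.8)+(8 × 10⁻⁴)(+0.33) = 1.3 × 10⁻³ → stable
The 64–97 m interval has Δρ < 0: lighter water underlies denser water.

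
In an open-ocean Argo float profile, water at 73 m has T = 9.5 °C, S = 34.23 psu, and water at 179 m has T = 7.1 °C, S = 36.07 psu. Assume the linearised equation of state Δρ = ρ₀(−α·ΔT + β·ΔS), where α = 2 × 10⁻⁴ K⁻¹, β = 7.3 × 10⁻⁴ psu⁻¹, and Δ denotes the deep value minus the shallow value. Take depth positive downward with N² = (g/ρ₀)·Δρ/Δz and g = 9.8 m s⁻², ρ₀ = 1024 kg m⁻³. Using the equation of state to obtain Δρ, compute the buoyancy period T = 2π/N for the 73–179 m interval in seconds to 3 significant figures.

ΔT = -2.4 K, ΔS = +1.84 psu (deep − shallow).
Δρ/ρ₀ = −αΔT + βΔS = 4.80 × 10⁻⁴ + 1.3432 × 10⁻³ = 1.8232 × 10⁻³, so Δρ ≈ 1.867 kg m⁻³.
N² = (g/ρ₀)·Δρ/Δz = g·(Δρ/ρ₀)/Δz = 9.8 × 1.8232 × 10⁻³ / 106 = 1.6856 × 10⁻⁴ s⁻².
N = √(1.6856 × 10⁻⁴) = 0.012983 rad s⁻¹ → T = 2π/N = 483.95 s ≈ 484 s.

484 s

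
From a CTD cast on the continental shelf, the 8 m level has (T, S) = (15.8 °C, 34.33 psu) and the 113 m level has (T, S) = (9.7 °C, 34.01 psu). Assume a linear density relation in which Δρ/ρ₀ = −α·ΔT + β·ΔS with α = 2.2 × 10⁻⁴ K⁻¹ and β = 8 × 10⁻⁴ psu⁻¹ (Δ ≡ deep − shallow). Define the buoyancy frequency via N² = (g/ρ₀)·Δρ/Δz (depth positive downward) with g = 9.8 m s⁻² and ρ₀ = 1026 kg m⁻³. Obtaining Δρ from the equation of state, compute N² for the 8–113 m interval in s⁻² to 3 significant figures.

ΔT = -6.1 K, ΔS = -0.32 psu (deep − shallow).
Δρ/ρ₀ = −αΔT + βΔS = 1.342 × 10⁻³ − 2.56 × 10⁻⁴ = 1.086 × 10⁻³, so Δρ ≈ 1.114 kg m⁻³.
N² = (g/ρ₀)·Δρ/Δz = g·(Δρ/ρ₀)/Δz = 9.8 × 1.086 × 10⁻³ / 105 = 1.0136 × 10⁻⁴ s⁻² ≈ 1.01 × 10⁻⁴ s⁻².

1.01 × 10⁻⁴ s⁻²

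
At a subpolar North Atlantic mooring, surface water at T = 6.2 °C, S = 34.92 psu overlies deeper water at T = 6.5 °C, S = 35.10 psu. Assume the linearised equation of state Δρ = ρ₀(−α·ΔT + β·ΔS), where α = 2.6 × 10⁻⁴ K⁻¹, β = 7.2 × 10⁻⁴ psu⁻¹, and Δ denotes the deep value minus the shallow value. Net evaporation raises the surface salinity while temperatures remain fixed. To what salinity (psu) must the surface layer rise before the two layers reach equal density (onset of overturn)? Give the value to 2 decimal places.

Neutral buoyancy requires −α(T_deep − T_surf) + β(S_deep − S_surf′) = 0.
S_surf′ = S_deep − (α/β)·ΔT = 35.10 − (2.6 × 10⁻⁴/7.2 × 10⁻⁴)·(+0.3) = 34.9917 psu.
Increase required: 34.9917 − 34.92 = 0.0717 psu.

34.99 psu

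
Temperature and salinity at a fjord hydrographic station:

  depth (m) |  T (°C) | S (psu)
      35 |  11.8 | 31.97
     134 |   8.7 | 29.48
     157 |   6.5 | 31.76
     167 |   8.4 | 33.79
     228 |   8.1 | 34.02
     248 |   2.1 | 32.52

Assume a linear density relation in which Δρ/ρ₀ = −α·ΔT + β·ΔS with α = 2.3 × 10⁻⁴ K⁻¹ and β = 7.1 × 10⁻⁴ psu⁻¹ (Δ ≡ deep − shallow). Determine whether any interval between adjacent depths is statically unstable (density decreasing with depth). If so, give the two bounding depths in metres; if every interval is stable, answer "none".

Evaluate Δρ/ρ₀ = −αΔT + βΔS across each adjacent pair:
  35–134 m: −αΔT+βΔS = −(2.3 × 10⁻⁴)(-3.1)+(7.1 × 10⁻⁴)(-2.49) = -1.1 × 10⁻³ → UNSTABLE
  134–157 m: −αΔT+βΔS = −(2.3 × 10⁻⁴)(-2.2)+(7.1 × 10⁻⁴)(+2.28) = 2.1 × 10⁻³ → stable
  157–167 m: −αΔT+βΔS = −(2.3 × 10⁻⁴)(+1.9)+(7.1 × 10⁻⁴)(+2.03) = 1.0 × 10⁻³ → stable
  167–228 m: −αΔT+βΔS = −(2.3 × 10⁻⁴)(-0.3)+(7.1 × 10⁻⁴)(+0.23) = 2.3 × 10⁻⁴ → stable
  228–248 m: −αΔT+βΔS = −(2.3 × 10⁻⁴)(-6.0)+(7.1 × 10⁻⁴)(-1.50) = 3.2 × 10⁻⁴ → stable
The 35–134 m interval has Δρ < 0: lighter water underlies denser water.

35–134 m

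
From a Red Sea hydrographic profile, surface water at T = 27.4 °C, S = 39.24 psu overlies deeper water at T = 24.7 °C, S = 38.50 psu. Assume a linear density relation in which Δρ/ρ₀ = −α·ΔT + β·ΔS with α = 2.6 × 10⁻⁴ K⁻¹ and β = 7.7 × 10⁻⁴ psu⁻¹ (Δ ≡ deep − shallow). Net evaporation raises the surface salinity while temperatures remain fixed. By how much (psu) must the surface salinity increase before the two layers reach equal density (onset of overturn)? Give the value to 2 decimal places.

Neutral buoyancy requires −α(T_deep − T_surf) + β(S_deep − S_surf′) = 0.
S_surf′ = S_deep − (α/β)·ΔT = 38.50 − (2.6 × 10⁻⁴/7.7 × 10⁻⁴)·(-2.7) = 39.4117 psu.
Increase required: 39.4117 − 39.24 = 0.1717 psu.

0.17 psu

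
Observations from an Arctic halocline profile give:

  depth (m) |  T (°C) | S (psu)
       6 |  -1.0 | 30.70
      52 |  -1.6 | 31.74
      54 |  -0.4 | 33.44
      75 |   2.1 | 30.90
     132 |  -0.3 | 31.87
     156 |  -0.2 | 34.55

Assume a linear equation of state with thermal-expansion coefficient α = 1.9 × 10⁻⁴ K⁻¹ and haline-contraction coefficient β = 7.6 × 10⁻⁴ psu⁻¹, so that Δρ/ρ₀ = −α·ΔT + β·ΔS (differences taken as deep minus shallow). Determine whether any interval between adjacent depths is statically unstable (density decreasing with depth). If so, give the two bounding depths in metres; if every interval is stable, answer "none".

54–75 m

Evaluate Δρ/ρ₀ = −αΔT + βΔS across each adjacent pair:
  6–52 m: −αΔT+βΔS = −(1.9 × 10⁻⁴)(-0.6)+(7.6 × 10⁻⁴)(+1.04) = 9.0 × 10⁻⁴ → stable
  52–54 m: −αΔT+βΔS = −(1.9 × 10⁻⁴)(+1.2)+(7.6 × 10⁻⁴)(+1.70) = 1.1 × 10⁻³ → stable
  54–75 m: −αΔT+βΔS = −(1.9 × 10⁻⁴)(+2.5)+(7.6 × 10⁻⁴)(-2.54) = -2.4 × 10⁻³ → UNSTABLE
  75–132 m: −αΔT+βΔS = −(1.9 × 10⁻⁴)(-2.4)+(7.6 × 10⁻⁴)(+0.97) = 1.2 × 10⁻³ → stable
  132–156 m: −αΔT+βΔS = −(1.9 × 10⁻⁴)(+0.1)+(7.6 × 10⁻⁴)(+2.68) = 2.0 × 10⁻³ → stable
The 54–75 m interval has Δρ < 0: lighter water underlies denser water.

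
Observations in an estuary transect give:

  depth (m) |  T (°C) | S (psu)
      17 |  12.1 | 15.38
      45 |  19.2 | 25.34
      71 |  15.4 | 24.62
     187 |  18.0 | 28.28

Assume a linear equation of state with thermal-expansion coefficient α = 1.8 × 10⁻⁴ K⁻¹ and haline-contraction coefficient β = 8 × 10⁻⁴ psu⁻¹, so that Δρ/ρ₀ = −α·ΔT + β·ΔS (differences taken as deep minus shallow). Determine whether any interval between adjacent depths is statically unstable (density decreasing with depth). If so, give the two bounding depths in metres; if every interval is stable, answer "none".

none

Evaluate Δρ/ρ₀ = −αΔT + βΔS across each adjacent pair:
  17–45 m: −αΔT+βΔS = −(1.8 × 10⁻⁴)(+7.1)+(8 × 10⁻⁴)(+9.96) = 6.7 × 10⁻³ → stable
  45–71 m: −αΔT+βΔS = −(1.8 × 10⁻⁴)(-3.8)+(8 × 10⁻⁴)(-0.72) = 1.1 × 10⁻⁴ → stable
  71–187 m: −αΔT+βΔS = −(1.8 × 10⁻⁴)(+2.6)+(8 × 10⁻⁴)(+3.66) = 2.5 × 10⁻³ → stable
Every interval has Δρ > 0: the column is stably stratified throughout.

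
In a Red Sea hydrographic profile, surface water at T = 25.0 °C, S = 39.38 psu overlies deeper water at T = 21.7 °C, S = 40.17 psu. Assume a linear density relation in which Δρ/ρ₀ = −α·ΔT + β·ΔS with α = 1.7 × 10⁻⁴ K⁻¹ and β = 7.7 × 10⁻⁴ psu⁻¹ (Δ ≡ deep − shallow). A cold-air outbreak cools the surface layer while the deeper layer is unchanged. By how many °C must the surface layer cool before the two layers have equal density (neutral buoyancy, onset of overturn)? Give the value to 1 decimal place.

6.9 °C

Neutral buoyancy requires Δρ = 0, i.e. −α(T_deep − T_surf′) + β(S_deep − S_surf) = 0.
T_surf′ = T_deep − (β/α)·ΔS = 21.7 − (7.7 × 10⁻⁴/1.7 × 10⁻⁴)·(+0.79) = 18.122 °C.
Cooling required: 25.0 − (18.122) = 6.878 °C.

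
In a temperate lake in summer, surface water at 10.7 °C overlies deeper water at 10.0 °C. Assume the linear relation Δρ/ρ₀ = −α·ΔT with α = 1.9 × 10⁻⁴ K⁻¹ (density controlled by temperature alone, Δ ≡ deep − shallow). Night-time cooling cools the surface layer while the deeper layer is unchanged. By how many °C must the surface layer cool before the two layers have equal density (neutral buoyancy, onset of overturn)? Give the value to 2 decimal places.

With temperature the only control, equal density requires T_surf′ = T_deep.
T_surf′ = 10.0 °C.
Cooling required: 10.7 − 10.0 = 0.70 °C.

0.70 °C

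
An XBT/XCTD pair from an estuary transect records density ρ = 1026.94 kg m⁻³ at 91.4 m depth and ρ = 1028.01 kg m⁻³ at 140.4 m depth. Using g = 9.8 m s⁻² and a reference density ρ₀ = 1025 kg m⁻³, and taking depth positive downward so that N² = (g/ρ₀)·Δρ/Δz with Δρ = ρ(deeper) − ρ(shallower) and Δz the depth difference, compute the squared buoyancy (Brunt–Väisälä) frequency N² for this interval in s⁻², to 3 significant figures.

2.09 × 10⁻⁴ s⁻²

Δρ = 1028.01 − 1026.94 = 1.07 kg m⁻³ over Δz = 140.4 − 91.4 = 49 m.
N² = (9.8/1025) × (1.07/49) = 2.0878 × 10⁻⁴ s⁻² ≈ 2.09 × 10⁻⁴ s⁻².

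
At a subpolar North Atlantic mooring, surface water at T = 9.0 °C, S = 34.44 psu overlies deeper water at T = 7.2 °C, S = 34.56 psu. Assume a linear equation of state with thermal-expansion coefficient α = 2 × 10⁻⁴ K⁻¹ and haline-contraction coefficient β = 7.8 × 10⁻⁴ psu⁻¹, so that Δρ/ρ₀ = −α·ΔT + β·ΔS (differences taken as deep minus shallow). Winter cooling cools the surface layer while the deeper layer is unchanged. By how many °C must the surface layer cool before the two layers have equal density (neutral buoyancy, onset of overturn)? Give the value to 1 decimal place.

2.3 °C

Neutral buoyancy requires Δρ = 0, i.e. −α(T_deep − T_surf′) + β(S_deep − S_surf) = 0.
T_surf′ = T_deep − (β/α)·ΔS = 7.2 − (7.8 × 10⁻⁴/2 × 10⁻⁴)·(+0.12) = 6.732 °C.
Cooling required: 9.0 − (6.732) = 2.268 °C.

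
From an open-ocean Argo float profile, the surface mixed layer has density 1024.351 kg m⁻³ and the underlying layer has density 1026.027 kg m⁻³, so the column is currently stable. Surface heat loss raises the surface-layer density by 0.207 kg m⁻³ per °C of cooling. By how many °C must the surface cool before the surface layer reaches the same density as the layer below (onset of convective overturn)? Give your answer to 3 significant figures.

8.10 °C

Density deficit of the surface layer: 1026.027 − 1024.351 = 1.676 kg m⁻³.
Required change = 1.676 / 0.207 = 8.10 °C.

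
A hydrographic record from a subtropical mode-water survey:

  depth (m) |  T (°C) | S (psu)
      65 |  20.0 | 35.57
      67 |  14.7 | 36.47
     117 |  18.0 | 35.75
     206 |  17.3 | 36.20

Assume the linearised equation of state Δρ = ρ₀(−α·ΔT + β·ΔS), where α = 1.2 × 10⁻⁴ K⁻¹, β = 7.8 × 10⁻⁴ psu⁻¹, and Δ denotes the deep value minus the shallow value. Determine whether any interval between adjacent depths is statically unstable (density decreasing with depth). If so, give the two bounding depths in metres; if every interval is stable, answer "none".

Evaluate Δρ/ρ₀ = −αΔT + βΔS across each adjacent pair:
  65–67 m: −αΔT+βΔS = −(1.2 × 10⁻⁴)(-5.3)+(7.8 × 10⁻⁴)(+0.90) = 1.3 × 10⁻³ → stable
  67–117 m: −αΔT+βΔS = −(1.2 × 10⁻⁴)(+3.3)+(7.8 × 10⁻⁴)(-0.72) = -9.6 × 10⁻⁴ → UNSTABLE
  117–206 m: −αΔT+βΔS = −(1.2 × 10⁻⁴)(-0.7)+(7.8 × 10⁻⁴)(+0.45) = 4.4 × 10⁻⁴ → stable
The 67–117 m interval has Δρ < 0: lighter water underlies denser water.

67–117 m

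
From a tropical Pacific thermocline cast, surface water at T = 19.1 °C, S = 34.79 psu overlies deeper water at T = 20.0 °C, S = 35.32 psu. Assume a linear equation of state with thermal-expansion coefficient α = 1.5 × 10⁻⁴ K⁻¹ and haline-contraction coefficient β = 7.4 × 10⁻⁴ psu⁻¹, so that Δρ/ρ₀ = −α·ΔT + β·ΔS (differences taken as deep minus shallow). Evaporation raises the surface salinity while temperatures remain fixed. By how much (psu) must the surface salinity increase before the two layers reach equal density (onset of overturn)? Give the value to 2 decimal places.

Neutral buoyancy requires −α(T_deep − T_surf) + β(S_deep − S_surf′) = 0.
S_surf′ = S_deep − (α/β)·ΔT = 35.32 − (1.5 × 10⁻⁴/7.4 × 10⁻⁴)·(+0.9) = 35.1376 psu.
Increase required: 35.1376 − 34.79 = 0.3476 psu.

0.35 psu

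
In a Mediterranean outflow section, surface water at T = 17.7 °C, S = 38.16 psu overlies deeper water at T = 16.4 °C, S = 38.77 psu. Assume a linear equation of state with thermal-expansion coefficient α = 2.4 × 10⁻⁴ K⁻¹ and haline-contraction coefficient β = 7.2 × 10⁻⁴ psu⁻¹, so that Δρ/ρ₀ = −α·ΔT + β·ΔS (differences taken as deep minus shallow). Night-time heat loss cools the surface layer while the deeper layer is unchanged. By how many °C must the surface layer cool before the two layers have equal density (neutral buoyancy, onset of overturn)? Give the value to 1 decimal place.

Neutral buoyancy requires Δρ = 0, i.e. −α(T_deep − T_surf′) + β(S_deep − S_surf) = 0.
T_surf′ = T_deep − (β/α)·ΔS = 16.4 − (7.2 × 10⁻⁴/2.4 × 10⁻⁴)·(+0.61) = 14.570 °C.
Cooling required: 17.7 − (14.570) = 3.130 °C.

3.1 °C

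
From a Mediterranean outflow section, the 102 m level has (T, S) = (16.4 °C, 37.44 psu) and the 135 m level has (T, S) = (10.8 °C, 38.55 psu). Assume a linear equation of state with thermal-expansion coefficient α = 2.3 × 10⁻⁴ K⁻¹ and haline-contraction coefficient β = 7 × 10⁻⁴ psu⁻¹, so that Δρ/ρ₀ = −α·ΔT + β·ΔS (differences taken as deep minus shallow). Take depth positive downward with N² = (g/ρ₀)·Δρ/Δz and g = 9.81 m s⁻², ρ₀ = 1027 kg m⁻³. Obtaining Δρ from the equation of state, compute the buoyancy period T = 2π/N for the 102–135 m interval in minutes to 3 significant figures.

ΔT = -5.6 K, ΔS = +1.11 psu (deep − shallow).
Δρ/ρ₀ = −αΔT + βΔS = 1.288 × 10⁻³ + 7.77 × 10⁻⁴ = 2.065 × 10⁻³, so Δρ ≈ 2.121 kg m⁻³.
N² = (g/ρ₀)·Δρ/Δz = g·(Δρ/ρ₀)/Δz = 9.81 × 2.065 × 10⁻³ / 33 = 6.1387 × 10⁻⁴ s⁻².
N = √(6.1387 × 10⁻⁴) = 0.024776 rad s⁻¹ → T = 2π/N = 253.60 s = 4.2267 min ≈ 4.23 min.

4.23 min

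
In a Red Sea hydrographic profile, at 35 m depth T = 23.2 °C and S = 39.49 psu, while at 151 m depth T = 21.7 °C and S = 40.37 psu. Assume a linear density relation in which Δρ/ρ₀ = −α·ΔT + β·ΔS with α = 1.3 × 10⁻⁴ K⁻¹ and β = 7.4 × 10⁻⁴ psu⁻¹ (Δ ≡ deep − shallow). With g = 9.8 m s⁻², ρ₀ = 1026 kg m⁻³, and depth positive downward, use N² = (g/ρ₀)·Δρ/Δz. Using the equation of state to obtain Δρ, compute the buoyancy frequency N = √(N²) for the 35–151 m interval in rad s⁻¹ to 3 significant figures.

ΔT = -1.5 K, ΔS = +0.88 psu (deep − shallow).
Δρ/ρ₀ = −αΔT + βΔS = 1.95 × 10⁻⁴ + 6.512 × 10⁻⁴ = 8.462 × 10⁻⁴, so Δρ ≈ 0.8682 kg m⁻³.
N² = (g/ρ₀)·Δρ/Δz = g·(Δρ/ρ₀)/Δz = 9.8 × 8.462 × 10⁻⁴ / 116 = 7.1489 × 10⁻⁵ s⁻².
N = √(7.1489 × 10⁻⁵) = 8.4551 × 10⁻³ rad s⁻¹ ≈ 8.46 × 10⁻³ rad s⁻¹.

8.46 × 10⁻³ rad s⁻¹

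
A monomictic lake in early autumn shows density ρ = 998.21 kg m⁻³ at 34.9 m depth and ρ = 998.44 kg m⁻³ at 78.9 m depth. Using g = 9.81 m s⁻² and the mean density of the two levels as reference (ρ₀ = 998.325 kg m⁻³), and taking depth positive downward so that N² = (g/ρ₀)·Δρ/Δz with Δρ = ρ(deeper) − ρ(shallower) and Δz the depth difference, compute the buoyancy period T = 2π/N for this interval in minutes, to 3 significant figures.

Δρ = 998.44 − 998.21 = 0.23 kg m⁻³ over Δz = 78.9 − 34.9 = 44 m.
N² = (9.81/998.325) × (0.23/44) = 5.1366 × 10⁻⁵ s⁻².
N = √(5.1366 × 10⁻⁵) = 7.1670 × 10⁻³ rad s⁻¹, so T = 2π/N = 876.68 s = 14.611 min ≈ 14.6 min.

14.6 min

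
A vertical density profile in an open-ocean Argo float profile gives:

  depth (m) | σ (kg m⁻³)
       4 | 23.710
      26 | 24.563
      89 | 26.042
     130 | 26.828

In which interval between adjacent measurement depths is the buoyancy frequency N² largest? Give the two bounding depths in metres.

Compute the density gradient over each adjacent pair:
  4–26 m: Δρ/Δz = 0.853/22 = 0.039 kg m⁻⁴
  26–89 m: Δρ/Δz = 1.479/63 = 0.023 kg m⁻⁴
  89–130 m: Δρ/Δz = 0.786/41 = 0.019 kg m⁻⁴
The largest gradient is in the 4–26 m interval — the pycnocline.

4–26 m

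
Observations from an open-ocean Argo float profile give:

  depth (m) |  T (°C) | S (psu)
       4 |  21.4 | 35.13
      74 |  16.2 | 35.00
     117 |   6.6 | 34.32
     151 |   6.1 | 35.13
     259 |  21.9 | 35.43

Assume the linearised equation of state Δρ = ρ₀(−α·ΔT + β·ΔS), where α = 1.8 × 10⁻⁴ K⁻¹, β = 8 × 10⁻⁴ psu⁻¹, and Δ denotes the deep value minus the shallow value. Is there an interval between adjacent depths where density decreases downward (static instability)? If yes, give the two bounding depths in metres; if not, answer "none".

151–259 m

Evaluate Δρ/ρ₀ = −αΔT + βΔS across each adjacent pair:
  4–74 m: −αΔT+βΔS = −(1.8 × 10⁻⁴)(-5.2)+(8 × 10⁻⁴)(-0.13) = 8.3 × 10⁻⁴ → stable
  74–117 m: −αΔT+βΔS = −(1.8 × 10⁻⁴)(-9.6)+(8 × 10⁻⁴)(-0.68) = 1.2 × 10⁻³ → stable
  117–151 m: −αΔT+βΔS = −(1.8 × 10⁻⁴)(-0.5)+(8 × 10⁻⁴)(+0.81) = 7.4 × 10⁻⁴ → stable
  151–259 m: −αΔT+βΔS = −(1.8 × 10⁻⁴)(+15.8)+(8 × 10⁻⁴)(+0.30) = -2.6 × 10⁻³ → UNSTABLE
The 151–259 m interval has Δρ < 0: lighter water underlies denser water.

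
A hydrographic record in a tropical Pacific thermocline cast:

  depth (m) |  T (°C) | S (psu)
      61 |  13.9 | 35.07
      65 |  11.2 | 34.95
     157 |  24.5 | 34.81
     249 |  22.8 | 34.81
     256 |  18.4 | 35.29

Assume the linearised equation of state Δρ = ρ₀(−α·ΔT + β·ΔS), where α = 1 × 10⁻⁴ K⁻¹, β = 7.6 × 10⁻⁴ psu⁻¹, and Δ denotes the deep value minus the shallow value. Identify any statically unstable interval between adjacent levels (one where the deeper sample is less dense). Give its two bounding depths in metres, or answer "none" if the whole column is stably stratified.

Evaluate Δρ/ρ₀ = −αΔT + βΔS across each adjacent pair:
  61–65 m: −αΔT+βΔS = −(1 × 10⁻⁴)(-2.7)+(7.6 × 10⁻⁴)(-0.12) = 1.8 × 10⁻⁴ → stable
  65–157 m: −αΔT+βΔS = −(1 × 10⁻⁴)(+13.3)+(7.6 × 10⁻⁴)(-0.14) = -1.4 × 10⁻³ → UNSTABLE
  157–249 m: −αΔT+βΔS = −(1 × 10⁻⁴)(-1.7)+(7.6 × 10⁻⁴)(+0.00) = 1.7 × 10⁻⁴ → stable
  249–256 m: −αΔT+βΔS = −(1 × 10⁻⁴)(-4.4)+(7.6 × 10⁻⁴)(+0.48) = 8.0 × 10⁻⁴ → stable
The 65–157 m interval has Δρ < 0: lighter water underlies denser water.

65–157 m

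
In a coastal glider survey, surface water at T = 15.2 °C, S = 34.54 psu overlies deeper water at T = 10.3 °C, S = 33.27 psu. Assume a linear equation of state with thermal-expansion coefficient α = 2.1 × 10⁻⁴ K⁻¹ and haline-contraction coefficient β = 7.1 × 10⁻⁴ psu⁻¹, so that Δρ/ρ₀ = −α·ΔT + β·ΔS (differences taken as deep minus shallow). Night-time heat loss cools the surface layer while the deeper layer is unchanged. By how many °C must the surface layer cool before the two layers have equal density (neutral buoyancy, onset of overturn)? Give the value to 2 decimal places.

0.61 °C

Neutral buoyancy requires Δρ = 0, i.e. −α(T_deep − T_surf′) + β(S_deep − S_surf) = 0.
T_surf′ = T_deep − (β/α)·ΔS = 10.3 − (7.1 × 10⁻⁴/2.1 × 10⁻⁴)·(-1.27) = 14.5938 °C.
Cooling required: 15.2 − (14.5938) = 0.6062 °C.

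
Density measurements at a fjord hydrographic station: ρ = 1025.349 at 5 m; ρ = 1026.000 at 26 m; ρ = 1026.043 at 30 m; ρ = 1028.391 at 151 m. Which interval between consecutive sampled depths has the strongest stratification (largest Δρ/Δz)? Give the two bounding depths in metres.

Compute the density gradient over each adjacent pair:
  5–26 m: Δρ/Δz = 0.651/21 = 0.031 kg m⁻⁴
  26–30 m: Δρ/Δz = 0.043/4 = 0.011 kg m⁻⁴
  30–151 m: Δρ/Δz = 2.348/121 = 0.019 kg m⁻⁴
The largest gradient is in the 5–26 m interval — the pycnocline.

5–26 m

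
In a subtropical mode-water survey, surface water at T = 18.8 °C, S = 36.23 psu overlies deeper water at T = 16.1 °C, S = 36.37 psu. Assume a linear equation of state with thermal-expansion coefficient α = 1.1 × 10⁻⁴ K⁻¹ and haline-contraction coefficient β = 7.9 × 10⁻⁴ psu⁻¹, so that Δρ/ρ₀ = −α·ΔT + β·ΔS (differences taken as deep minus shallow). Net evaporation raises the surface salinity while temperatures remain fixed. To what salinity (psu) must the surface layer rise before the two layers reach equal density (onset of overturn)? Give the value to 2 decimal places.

36.75 psu

Neutral buoyancy requires −α(T_deep − T_surf) + β(S_deep − S_surf′) = 0.
S_surf′ = S_deep − (α/β)·ΔT = 36.37 − (1.1 × 10⁻⁴/7.9 × 10⁻⁴)·(-2.7) = 36.7459 psu.
Increase required: 36.7459 − 36.23 = 0.5159 psu.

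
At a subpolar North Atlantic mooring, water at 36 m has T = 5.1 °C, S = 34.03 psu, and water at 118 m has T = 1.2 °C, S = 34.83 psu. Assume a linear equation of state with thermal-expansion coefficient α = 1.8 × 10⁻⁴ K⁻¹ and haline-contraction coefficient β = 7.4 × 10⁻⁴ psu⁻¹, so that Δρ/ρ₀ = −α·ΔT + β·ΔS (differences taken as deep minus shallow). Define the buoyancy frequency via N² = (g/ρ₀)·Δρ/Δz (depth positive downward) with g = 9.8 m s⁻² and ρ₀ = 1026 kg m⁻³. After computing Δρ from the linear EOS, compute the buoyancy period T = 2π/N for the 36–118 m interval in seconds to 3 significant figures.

505 s

ΔT = -3.9 K, ΔS = +0.80 psu (deep − shallow).
Δρ/ρ₀ = −αΔT + βΔS = 7.02 × 10⁻⁴ + 5.92 × 10⁻⁴ = 1.294 × 10⁻³, so Δρ ≈ 1.328 kg m⁻³.
N² = (g/ρ₀)·Δρ/Δz = g·(Δρ/ρ₀)/Δz = 9.8 × 1.294 × 10⁻³ / 82 = 1.5465 × 10⁻⁴ s⁻².
N = √(1.5465 × 10⁻⁴) = 0.012436 rad s⁻¹ → T = 2π/N = 505.24 s ≈ 505 s.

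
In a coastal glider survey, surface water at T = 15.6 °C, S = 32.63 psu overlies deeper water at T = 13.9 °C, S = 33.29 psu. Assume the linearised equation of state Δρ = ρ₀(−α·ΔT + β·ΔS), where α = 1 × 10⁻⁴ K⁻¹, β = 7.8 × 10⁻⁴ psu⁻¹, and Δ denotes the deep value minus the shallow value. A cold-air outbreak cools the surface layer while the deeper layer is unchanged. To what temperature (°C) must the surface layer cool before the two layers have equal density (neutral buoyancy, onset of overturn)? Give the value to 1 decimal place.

8.8 °C

Neutral buoyancy requires Δρ = 0, i.e. −α(T_deep − T_surf′) + β(S_deep − S_surf) = 0.
T_surf′ = T_deep − (β/α)·ΔS = 13.9 − (7.8 × 10⁻⁴/1 × 10⁻⁴)·(+0.66) = 8.752 °C.
Cooling required: 15.6 − (8.752) = 6.848 °C.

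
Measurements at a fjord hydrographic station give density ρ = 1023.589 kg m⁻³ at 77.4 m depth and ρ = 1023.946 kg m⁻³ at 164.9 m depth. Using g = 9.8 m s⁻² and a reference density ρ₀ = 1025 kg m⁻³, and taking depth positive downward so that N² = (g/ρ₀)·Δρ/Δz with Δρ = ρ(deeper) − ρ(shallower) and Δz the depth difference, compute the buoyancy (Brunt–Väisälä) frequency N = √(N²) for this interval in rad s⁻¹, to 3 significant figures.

6.25 × 10⁻³ rad s⁻¹

Δρ = 1023.946 − 1023.589 = 0.357 kg m⁻³ over Δz = 164.9 − 77.4 = 87.5 m.
N² = (9.8/1025) × (0.357/87.5) = 3.9009 × 10⁻⁵ s⁻².
N = √(3.9009 × 10⁻⁵) = 6.2457 × 10⁻³ rad s⁻¹ ≈ 6.25 × 10⁻³ rad s⁻¹.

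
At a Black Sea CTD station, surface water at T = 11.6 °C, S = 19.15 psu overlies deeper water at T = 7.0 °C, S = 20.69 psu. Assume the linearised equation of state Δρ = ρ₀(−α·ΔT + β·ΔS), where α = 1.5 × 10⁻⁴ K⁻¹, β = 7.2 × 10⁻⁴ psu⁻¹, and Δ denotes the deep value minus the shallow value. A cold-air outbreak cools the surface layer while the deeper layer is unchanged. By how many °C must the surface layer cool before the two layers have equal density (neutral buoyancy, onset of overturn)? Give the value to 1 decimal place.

Neutral buoyancy requires Δρ = 0, i.e. −α(T_deep − T_surf′) + β(S_deep − S_surf) = 0.
T_surf′ = T_deep − (β/α)·ΔS = 7.0 − (7.2 × 10⁻⁴/1.5 × 10⁻⁴)·(+1.54) = -0.392 °C.
Cooling required: 11.6 − (-0.392) = 11.992 °C.

12.0 °C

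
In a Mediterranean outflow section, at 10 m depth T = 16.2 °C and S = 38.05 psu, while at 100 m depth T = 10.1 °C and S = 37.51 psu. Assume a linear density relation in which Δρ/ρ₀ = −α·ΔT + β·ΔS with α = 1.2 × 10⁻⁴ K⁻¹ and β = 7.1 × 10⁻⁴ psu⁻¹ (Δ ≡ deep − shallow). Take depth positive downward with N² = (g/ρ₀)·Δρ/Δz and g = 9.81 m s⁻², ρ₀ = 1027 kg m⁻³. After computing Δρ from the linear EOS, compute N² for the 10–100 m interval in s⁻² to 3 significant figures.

3.80 × 10⁻⁵ s⁻²

ΔT = -6.1 K, ΔS = -0.54 psu (deep − shallow).
Δρ/ρ₀ = −αΔT + βΔS = 7.32 × 10⁻⁴ − 3.834 × 10⁻⁴ = 3.486 × 10⁻⁴, so Δρ ≈ 0.3580 kg m⁻³.
N² = (g/ρ₀)·Δρ/Δz = g·(Δρ/ρ₀)/Δz = 9.81 × 3.486 × 10⁻⁴ / 90 = 3.7997 × 10⁻⁵ s⁻² ≈ 3.80 × 10⁻⁵ s⁻².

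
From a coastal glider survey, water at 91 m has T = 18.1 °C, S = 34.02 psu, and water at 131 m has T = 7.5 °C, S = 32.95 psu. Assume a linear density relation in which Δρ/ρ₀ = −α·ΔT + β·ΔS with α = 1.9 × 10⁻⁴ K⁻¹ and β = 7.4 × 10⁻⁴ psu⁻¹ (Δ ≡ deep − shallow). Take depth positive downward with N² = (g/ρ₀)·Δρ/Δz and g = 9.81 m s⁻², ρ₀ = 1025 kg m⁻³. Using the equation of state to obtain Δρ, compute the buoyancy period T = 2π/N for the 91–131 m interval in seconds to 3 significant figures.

ΔT = -10.6 K, ΔS = -1.07 psu (deep − shallow).
Δρ/ρ₀ = −αΔT + βΔS = 2.014 × 10⁻³ − 7.918 × 10⁻⁴ = 1.2222 × 10⁻³, so Δρ ≈ 1.253 kg m⁻³.
N² = (g/ρ₀)·Δρ/Δz = g·(Δρ/ρ₀)/Δz = 9.81 × 1.2222 × 10⁻³ / 40 = 2.9974 × 10⁻⁴ s⁻².
N = √(2.9974 × 10⁻⁴) = 0.017313 rad s⁻¹ → T = 2π/N = 362.92 s ≈ 363 s.

363 s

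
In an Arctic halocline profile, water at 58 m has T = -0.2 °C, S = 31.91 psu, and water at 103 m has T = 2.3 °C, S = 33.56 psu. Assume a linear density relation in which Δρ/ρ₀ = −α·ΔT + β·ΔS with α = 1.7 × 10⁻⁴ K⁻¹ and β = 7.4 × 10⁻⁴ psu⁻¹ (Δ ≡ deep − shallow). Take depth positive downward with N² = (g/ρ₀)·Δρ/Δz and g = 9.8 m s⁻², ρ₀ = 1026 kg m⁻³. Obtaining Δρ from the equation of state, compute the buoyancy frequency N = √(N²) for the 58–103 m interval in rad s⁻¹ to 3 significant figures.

ΔT = +2.5 K, ΔS = +1.65 psu (deep − shallow).
Δρ/ρ₀ = −αΔT + βΔS = -4.25 × 10⁻⁴ + 1.221 × 10⁻³ = 7.96 × 10⁻⁴, so Δρ ≈ 0.8167 kg m⁻³.
N² = (g/ρ₀)·Δρ/Δz = g·(Δρ/ρ₀)/Δz = 9.8 × 7.96 × 10⁻⁴ / 45 = 1.7335 × 10⁻⁴ s⁻².
N = √(1.7335 × 10⁻⁴) = 0.013166 rad s⁻¹ ≈ 0.0132 rad s⁻¹.

0.0132 rad s⁻¹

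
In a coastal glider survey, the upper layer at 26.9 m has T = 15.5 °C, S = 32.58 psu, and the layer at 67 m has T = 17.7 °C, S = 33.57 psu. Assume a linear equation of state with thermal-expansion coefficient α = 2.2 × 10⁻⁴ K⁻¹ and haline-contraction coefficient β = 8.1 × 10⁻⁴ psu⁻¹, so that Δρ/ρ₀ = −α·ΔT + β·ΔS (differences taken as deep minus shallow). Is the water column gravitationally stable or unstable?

stable

ΔT = 17.7 − 15.5 = +2.2 K and ΔS = 33.57 − 32.58 = +0.99 psu (deep − shallow).
−αΔT = -4.84 × 10⁻⁴; βΔS = 8.019 × 10⁻⁴; sum Δρ/ρ₀ = 3.179 × 10⁻⁴.
Δρ/ρ₀ > 0, so Δρ > 0: deeper water is denser → statically stable.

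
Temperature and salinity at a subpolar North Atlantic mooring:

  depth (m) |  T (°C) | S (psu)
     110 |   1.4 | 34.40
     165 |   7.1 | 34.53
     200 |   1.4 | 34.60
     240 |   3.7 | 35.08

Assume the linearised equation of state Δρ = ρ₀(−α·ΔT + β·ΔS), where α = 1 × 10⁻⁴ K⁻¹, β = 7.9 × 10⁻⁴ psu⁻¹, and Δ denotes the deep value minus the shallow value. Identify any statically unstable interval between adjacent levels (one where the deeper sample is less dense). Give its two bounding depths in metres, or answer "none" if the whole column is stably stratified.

Evaluate Δρ/ρ₀ = −αΔT + βΔS across each adjacent pair:
  110–165 m: −αΔT+βΔS = −(1 × 10⁻⁴)(+5.7)+(7.9 × 10⁻⁴)(+0.13) = -4.7 × 10⁻⁴ → UNSTABLE
  165–200 m: −αΔT+βΔS = −(1 × 10⁻⁴)(-5.7)+(7.9 × 10⁻⁴)(+0.07) = 6.3 × 10⁻⁴ → stable
  200–240 m: −αΔT+βΔS = −(1 × 10⁻⁴)(+2.3)+(7.9 × 10⁻⁴)(+0.48) = 1.5 × 10⁻⁴ → stable
The 110–165 m interval has Δρ < 0: lighter water underlies denser water.

110–165 m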